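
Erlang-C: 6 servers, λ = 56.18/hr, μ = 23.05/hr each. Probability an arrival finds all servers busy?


a = λ/μ = 2.4373; ρ = a/6 = 0.4062
P₀ = 0.086970 (from M/M/c formula)
C(c,a) = [a^c/(c!(1−ρ))]·P₀ = [209.63550/(720·0.5938)]·0.086970
= 0.49035·0.086970 = 0.042646

Final: 0.042646


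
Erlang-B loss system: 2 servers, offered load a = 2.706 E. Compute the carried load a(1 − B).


B(2,2.706) = 0.496961 (Erlang-B)
Carried load = a(1 − B) = 2.706·(1 − 0.496961) = 2.706·0.503039 = 1.3612 E

Final: 1.3612 Erlangs


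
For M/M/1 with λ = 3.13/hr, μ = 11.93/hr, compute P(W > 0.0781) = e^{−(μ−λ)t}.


W ~ Exponential(μ−λ) for M/M/1.
μ − λ = 11.93 − 3.13 = 8.8000
P(W > t) = e^{−(μ−λ)t} = e^{−0.6873} = 0.502942

Final: 0.502942


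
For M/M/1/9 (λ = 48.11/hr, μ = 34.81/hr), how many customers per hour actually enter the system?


ρ = 1.3821; P_K = (1−ρ)ρ^9/(1−ρ^10) = 0.287767
λ_eff = λ(1 − P_K) = 48.11·(1 − 0.287767) = 48.11·0.712233 = 34.2655 /hr

Final: 34.2655 /hr


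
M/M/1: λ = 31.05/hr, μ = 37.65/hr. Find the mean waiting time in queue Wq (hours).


ρ = 31.05/37.65 = 0.8247
Wq = ρ/(μ−λ) = 0.8247/(37.65 − 31.05) = 0.8247/6.60 = 0.1250 hr

Final: 0.1250 hr


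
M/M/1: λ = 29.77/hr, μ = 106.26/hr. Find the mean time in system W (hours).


W = 1/(μ−λ) = 1/(106.26 − 29.77) = 1/76.49 = 0.01307 hr

Final: 0.01307 hr


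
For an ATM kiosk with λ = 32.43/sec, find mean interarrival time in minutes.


Mean interarrival time = 1/λ = 1/32.43 second = 0.03084 second
In minutes: 0.03084 × 0.0166667 = 0.0005139 min

Final: 0.0005139 min


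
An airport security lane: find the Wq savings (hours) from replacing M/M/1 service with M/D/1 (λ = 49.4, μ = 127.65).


ρ = 49.4/127.65 = 0.3870
Wq(M/M/1) = ρ/(μ−λ) = 0.3870/78.25 = 0.004946 hr
Wq(M/D/1) = ρ/(2(μ−λ)) = 0.002473 hr
Savings = 0.004946 − 0.002473 = 0.002473 hr

Final: 0.002473 hr


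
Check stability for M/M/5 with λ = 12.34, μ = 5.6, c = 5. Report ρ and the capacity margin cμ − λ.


Total capacity cμ = 5·5.6 = 28.00/hr
ρ = λ/(cμ) = 12.34/28.00 = 0.4407
Stable ⇔ ρ < 1: YES
Spare capacity = cμ − λ = 28.00 − 12.34 = 15.66/hr

Final: ρ = 0.4407; stable; margin = 15.66/hr


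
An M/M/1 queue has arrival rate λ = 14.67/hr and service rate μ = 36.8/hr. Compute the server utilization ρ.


ρ = λ/μ = 14.67/36.8 = 0.3986

Final: 0.3986


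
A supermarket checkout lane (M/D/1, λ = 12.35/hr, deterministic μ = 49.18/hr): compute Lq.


ρ = 12.35/49.18 = 0.2511
M/D/1: Lq = ρ²/(2(1−ρ)) = 0.06306/(2·0.7489) = 0.04210

Final: 0.04210


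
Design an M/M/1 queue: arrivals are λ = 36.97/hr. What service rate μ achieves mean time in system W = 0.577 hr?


W = 1/(μ−λ) ⇒ μ − λ = 1/W = 1/0.577 = 1.7331
μ = λ + 1/W = 36.97 + 1.7331 = 38.7031 per hr

Final: 38.7031 /hr


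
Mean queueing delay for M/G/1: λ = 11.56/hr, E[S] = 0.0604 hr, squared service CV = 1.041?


ρ = λ·E[S] = 11.56·0.0604 = 0.6982
E[S²] = E[S]²(1+C_s²) = 0.0604²·(1+1.041) = 0.007446
Wq = λ·E[S²]/(2(1−ρ)) = 11.56·0.007446/(2·0.3018) = 0.14261 hr

Final: 0.14261 hr


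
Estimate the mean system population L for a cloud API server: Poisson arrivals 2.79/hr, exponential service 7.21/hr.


ρ = λ/μ = 2.79/7.21 = 0.3870
L = ρ/(1−ρ) = 0.3870/(1 − 0.3870) = 0.3870/0.6130 = 0.6312

Final: 0.6312


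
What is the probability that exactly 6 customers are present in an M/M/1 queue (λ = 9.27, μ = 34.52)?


ρ = 9.27/34.52 = 0.2685
P_n = (1−ρ)·ρ^n = (1 − 0.2685)·0.2685^6 = 0.7315·0.0003750 = 0.0002743

Final: 0.0002743


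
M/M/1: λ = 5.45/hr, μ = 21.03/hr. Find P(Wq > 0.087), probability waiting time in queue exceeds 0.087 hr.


ρ = 5.45/21.03 = 0.2592
P(Wq > t) = ρ·e^{−(μ−λ)t} = 0.2592·e^{−1.3555}
= 0.2592·0.257829 = 0.066817

Final: 0.066817


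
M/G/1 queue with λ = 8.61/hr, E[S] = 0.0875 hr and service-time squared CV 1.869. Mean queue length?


ρ = λ·E[S] = 8.61·0.0875 = 0.7534
Lq = ρ²(1+C_s²)/(2(1−ρ)) = 0.5676·(1+1.869)/(2·0.2466)
= 0.5676·2.8690/0.4933 = 3.30131

Final: 3.30131


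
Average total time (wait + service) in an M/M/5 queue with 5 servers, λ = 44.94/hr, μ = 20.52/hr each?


a = 2.1901; ρ = 0.4380; P₀ = 0.110563
Lq = P₀·a^c·ρ/(c!(1−ρ)²) = 0.06438
Wq = Lq/λ = 0.06438/44.94 = 0.001433 hr
W = Wq + 1/μ = 0.001433 + 0.04873 = 0.05017 hr

Final: 0.05017 hr


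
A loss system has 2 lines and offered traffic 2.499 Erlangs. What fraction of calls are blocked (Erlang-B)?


B(c,a) = (a^c/c!) / Σ_{k=0}^{c} a^k/k!
a^2/2! = 3.122501
Σ terms (k=0..2): 1.00000 + 2.49900 + 3.12250 = 6.621500
B = 3.122501/6.621500 = 0.471570

Final: 0.471570


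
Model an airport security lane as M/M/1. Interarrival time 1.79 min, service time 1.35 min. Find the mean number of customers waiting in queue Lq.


λ = 60/1.79 = 33.5196 /hr
μ = 60/1.35 = 44.4444 /hr
ρ = λ/μ = 33.5196/44.4444 = 0.7542
Lq = ρ²/(1−ρ) = 0.5688/0.2458 = 2.3140

Final: 2.3140


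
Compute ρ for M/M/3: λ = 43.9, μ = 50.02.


ρ = λ/(cμ) = 43.9/(3·50.02) = 43.9/150.06 = 0.2925

Final: 0.2925


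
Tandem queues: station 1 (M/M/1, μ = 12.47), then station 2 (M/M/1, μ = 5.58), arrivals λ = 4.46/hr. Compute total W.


Each node sees arrival rate λ = 4.46/hr (tandem ⇒ throughput preserved).
W₁ = 1/(μ₁−λ) = 1/(12.47−4.46) = 0.12484 hr
W₂ = 1/(μ₂−λ) = 1/(5.58−4.46) = 0.89286 hr
W_total = W₁ + W₂ = 0.12484 + 0.89286 = 1.01770 hr

Final: 1.01770 hr


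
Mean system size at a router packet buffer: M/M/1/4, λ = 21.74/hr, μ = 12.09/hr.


ρ = 21.74/12.09 = 1.7982
L = ρ[1 − (K+1)ρ^K + Kρ^(K+1)] / [(1−ρ)(1−ρ^(K+1))]
Numerator: 1.7982·(1 − 5·10.455215 + 4·18.800361) = 43.022132
Denominator: (-0.7982)·(-17.800361) = 14.207898
L = 43.022132/14.207898 = 3.0280

Final: 3.0280


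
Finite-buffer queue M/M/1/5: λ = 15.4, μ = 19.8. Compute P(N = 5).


ρ = λ/μ = 15.4/19.8 = 0.7778
P_K = (1−ρ)ρ^K/(1−ρ^(K+1)) = (0.2222·0.284628)/(1 − 0.221377)
= 0.063251/0.778623 = 0.081234

Final: 0.081234


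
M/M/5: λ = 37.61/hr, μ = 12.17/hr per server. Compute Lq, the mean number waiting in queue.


a = λ/μ = 3.0904; ρ = a/5 = 0.6181
P₀ = 0.042131
Lq = P₀·a^c·ρ / (c!·(1−ρ)²) = 0.042131·281.87968·0.6181/(120·0.14586)
= 0.41935

Final: 0.41935


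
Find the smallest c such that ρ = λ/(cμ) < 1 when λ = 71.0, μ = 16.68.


Stability requires cμ > λ ⇔ c > λ/μ.
λ/μ = 71.0/16.68 = 4.2566
Minimum integer c = ⌊4.2566⌋ + 1 = 5
Check: 5·16.68 = 83.40 > 71.0, while 4·16.68 = 66.72 ≤ 71.0

Final: 5 servers


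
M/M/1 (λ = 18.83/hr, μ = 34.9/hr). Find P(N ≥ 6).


ρ = 18.83/34.9 = 0.5395
P(N ≥ n) = ρ^n = 0.5395^6 = 0.024669

Final: 0.024669


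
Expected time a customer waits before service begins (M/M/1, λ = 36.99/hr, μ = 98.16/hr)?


ρ = 36.99/98.16 = 0.3768
Wq = ρ/(μ−λ) = 0.3768/(98.16 − 36.99) = 0.3768/61.17 = 0.006160 hr

Final: 0.006160 hr


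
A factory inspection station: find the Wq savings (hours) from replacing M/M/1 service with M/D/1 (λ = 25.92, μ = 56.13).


ρ = 25.92/56.13 = 0.4618
Wq(M/M/1) = ρ/(μ−λ) = 0.4618/30.21 = 0.01529 hr
Wq(M/D/1) = ρ/(2(μ−λ)) = 0.007643 hr
Savings = 0.01529 − 0.007643 = 0.007643 hr

Final: 0.007643 hr


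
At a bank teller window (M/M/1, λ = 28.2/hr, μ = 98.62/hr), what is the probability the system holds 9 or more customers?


ρ = 28.2/98.62 = 0.2859
P(N ≥ n) = ρ^n = 0.2859^9 = 0.00001278

Final: 0.00001278


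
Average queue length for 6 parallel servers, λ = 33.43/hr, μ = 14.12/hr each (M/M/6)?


a = λ/μ = 2.3676; ρ = a/6 = 0.3946
P₀ = 0.093325
Lq = P₀·a^c·ρ / (c!·(1−ρ)²) = 0.093325·176.12057·0.3946/(720·0.36652)
= 0.02458

Final: 0.02458


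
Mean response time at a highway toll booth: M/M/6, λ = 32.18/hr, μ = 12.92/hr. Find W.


a = 2.4907; ρ = 0.4151; P₀ = 0.082392
Lq = P₀·a^c·ρ/(c!(1−ρ)²) = 0.03315
Wq = Lq/λ = 0.03315/32.18 = 0.001030 hr
W = Wq + 1/μ = 0.001030 + 0.07740 = 0.07843 hr

Final: 0.07843 hr


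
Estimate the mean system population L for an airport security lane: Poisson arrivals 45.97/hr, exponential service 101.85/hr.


ρ = λ/μ = 45.97/101.85 = 0.4514
L = ρ/(1−ρ) = 0.4514/(1 − 0.4514) = 0.4514/0.5486 = 0.8227

Final: 0.8227


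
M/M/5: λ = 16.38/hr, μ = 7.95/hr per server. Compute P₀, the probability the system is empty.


a = λ/μ = 16.38/7.95 = 2.0604; ρ = a/c = 0.4121
Σ_{k=0}^{4} a^k/k! (terms k=0..4) = 1.00000 + 2.06038 + 2.12258 + 1.45777 + 0.75089 = 7.39161
Tail: a^5/(5!(1−ρ)) = 37.13076/(120·0.5879) = 0.52630
P₀ = 1/(7.39161 + 0.52630) = 1/7.91791 = 0.126296

Final: 0.126296


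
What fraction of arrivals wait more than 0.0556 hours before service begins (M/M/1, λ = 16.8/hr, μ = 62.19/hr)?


ρ = 16.8/62.19 = 0.2701
P(Wq > t) = ρ·e^{−(μ−λ)t} = 0.2701·e^{−2.5237}
= 0.2701·0.080164 = 0.021655

Final: 0.021655


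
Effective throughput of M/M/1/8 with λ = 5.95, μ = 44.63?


ρ = 0.1333; P_K = (1−ρ)ρ^8/(1−ρ^9) = 0.00000008649
λ_eff = λ(1 − P_K) = 5.95·(1 − 0.00000008649) = 5.95·1.000000 = 5.9500 /hr

Final: 5.9500 /hr


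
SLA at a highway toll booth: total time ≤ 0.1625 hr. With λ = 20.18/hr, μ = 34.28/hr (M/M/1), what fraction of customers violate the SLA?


W ~ Exponential(μ−λ) for M/M/1.
μ − λ = 34.28 − 20.18 = 14.1000
P(W > t) = e^{−(μ−λ)t} = e^{−2.2913} = 0.101140

Final: 0.101140


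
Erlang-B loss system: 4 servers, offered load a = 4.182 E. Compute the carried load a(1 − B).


B(4,4.182) = 0.327952 (Erlang-B)
Carried load = a(1 − B) = 4.182·(1 − 0.327952) = 4.182·0.672048 = 2.8105 E

Final: 2.8105 Erlangs


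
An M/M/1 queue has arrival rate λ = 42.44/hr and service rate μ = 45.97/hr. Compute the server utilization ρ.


ρ = λ/μ = 42.44/45.97 = 0.9232

Final: 0.9232


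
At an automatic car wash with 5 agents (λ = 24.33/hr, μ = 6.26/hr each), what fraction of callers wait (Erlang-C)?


a = λ/μ = 3.8866; ρ = a/5 = 0.7773
P₀ = 0.015404 (from M/M/c formula)
C(c,a) = [a^c/(c!(1−ρ))]·P₀ = [886.82694/(120·0.2227)]·0.015404
= 33.18709·0.015404 = 0.511211

Final: 0.511211


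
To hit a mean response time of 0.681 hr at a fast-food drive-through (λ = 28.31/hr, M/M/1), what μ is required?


W = 1/(μ−λ) ⇒ μ − λ = 1/W = 1/0.681 = 1.4684
μ = λ + 1/W = 28.31 + 1.4684 = 29.7784 per hr

Final: 29.7784 /hr


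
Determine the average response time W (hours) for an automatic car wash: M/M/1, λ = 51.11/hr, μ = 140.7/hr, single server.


W = 1/(μ−λ) = 1/(140.7 − 51.11) = 1/89.59 = 0.01116 hr

Final: 0.01116 hr


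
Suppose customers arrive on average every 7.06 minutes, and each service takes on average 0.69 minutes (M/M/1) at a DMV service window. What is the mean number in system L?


λ = 60/7.06 = 8.4986 /hr
μ = 60/0.69 = 86.9565 /hr
ρ = λ/μ = 8.4986/86.9565 = 0.09773
L = ρ/(1−ρ) = 0.09773/0.9023 = 0.1083

Final: 0.1083


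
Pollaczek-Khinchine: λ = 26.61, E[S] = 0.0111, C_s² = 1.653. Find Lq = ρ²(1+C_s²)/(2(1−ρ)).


ρ = λ·E[S] = 26.61·0.0111 = 0.2954
Lq = ρ²(1+C_s²)/(2(1−ρ)) = 0.08724·(1+1.653)/(2·0.7046)
= 0.08724·2.6530/1.4093 = 0.16424

Final: 0.16424


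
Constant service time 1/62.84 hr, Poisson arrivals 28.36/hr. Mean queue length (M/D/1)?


ρ = 28.36/62.84 = 0.4513
M/D/1: Lq = ρ²/(2(1−ρ)) = 0.2037/(2·0.5487) = 0.18560

Final: 0.18560


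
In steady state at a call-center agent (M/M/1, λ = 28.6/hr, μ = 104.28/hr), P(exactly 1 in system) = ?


ρ = 28.6/104.28 = 0.2743
P_n = (1−ρ)·ρ^n = (1 − 0.2743)·0.2743^1 = 0.7257·0.274262 = 0.199042

Final: 0.199042


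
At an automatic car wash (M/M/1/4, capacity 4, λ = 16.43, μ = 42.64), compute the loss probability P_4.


ρ = λ/μ = 16.43/42.64 = 0.3853
P_K = (1−ρ)ρ^K/(1−ρ^(K+1)) = (0.6147·0.022044)/(1 − 0.008494)
= 0.013550/0.991506 = 0.013666

Final: 0.013666


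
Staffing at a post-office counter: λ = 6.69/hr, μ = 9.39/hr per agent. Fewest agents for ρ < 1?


Stability requires cμ > λ ⇔ c > λ/μ.
λ/μ = 6.69/9.39 = 0.7125
Minimum integer c = ⌊0.7125⌋ + 1 = 1
Check: 1·9.39 = 9.39 > 6.69, while 0·9.39 = 0.00 ≤ 6.69

Final: 1 servers


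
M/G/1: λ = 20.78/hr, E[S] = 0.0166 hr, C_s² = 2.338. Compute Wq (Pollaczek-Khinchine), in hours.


ρ = λ·E[S] = 20.78·0.0166 = 0.3449
E[S²] = E[S]²(1+C_s²) = 0.0166²·(1+2.338) = 0.0009198
Wq = λ·E[S²]/(2(1−ρ)) = 20.78·0.0009198/(2·0.6551) = 0.01459 hr

Final: 0.01459 hr


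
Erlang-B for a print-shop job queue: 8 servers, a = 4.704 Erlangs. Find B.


B(c,a) = (a^c/c!) / Σ_{k=0}^{c} a^k/k!
a^8/8! = 5.945905
Σ terms (k=0..8): 1.00000 + 4.70400 + 11.06381 + 17.34805 + 20.40131 + 19.19355 + 15.04774 + 10.11208 + 5.94591 = 104.816450
B = 5.945905/104.816450 = 0.056727

Final: 0.056727


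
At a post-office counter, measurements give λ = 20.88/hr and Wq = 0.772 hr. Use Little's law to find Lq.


Lq = λWq = 20.88·0.772 = 16.1194

Final: 16.1194


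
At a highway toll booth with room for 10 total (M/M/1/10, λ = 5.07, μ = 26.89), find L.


ρ = 5.07/26.89 = 0.1885
L = ρ[1 − (K+1)ρ^K + Kρ^(K+1)] / [(1−ρ)(1−ρ^(K+1))]
Numerator: 0.1885·(1 − 11·0.00000005678 + 10·0.00000001071) = 0.188546
Denominator: (0.8115)·(1.000000) = 0.811454
L = 0.188546/0.811454 = 0.2324

Final: 0.2324


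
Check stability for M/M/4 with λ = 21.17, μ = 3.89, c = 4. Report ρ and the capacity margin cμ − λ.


Total capacity cμ = 4·3.89 = 15.56/hr
ρ = λ/(cμ) = 21.17/15.56 = 1.3605
Stable ⇔ ρ < 1: NO
Spare capacity = cμ − λ = 15.56 − 21.17 = -5.61/hr

Final: ρ = 1.3605; unstable; margin = -5.61/hr


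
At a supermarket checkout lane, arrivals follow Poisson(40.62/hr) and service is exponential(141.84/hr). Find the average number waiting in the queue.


ρ = 40.62/141.84 = 0.2864
Lq = ρ²/(1−ρ) = 0.08201/0.7136 = 0.1149

Final: 0.1149


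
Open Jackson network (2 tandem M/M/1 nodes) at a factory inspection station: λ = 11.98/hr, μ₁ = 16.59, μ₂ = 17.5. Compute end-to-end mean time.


Each node sees arrival rate λ = 11.98/hr (tandem ⇒ throughput preserved).
W₁ = 1/(μ₁−λ) = 1/(16.59−11.98) = 0.21692 hr
W₂ = 1/(μ₂−λ) = 1/(17.5−11.98) = 0.18116 hr
W_total = W₁ + W₂ = 0.21692 + 0.18116 = 0.39808 hr

Final: 0.39808 hr


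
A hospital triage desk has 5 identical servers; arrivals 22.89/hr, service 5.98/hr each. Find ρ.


ρ = λ/(cμ) = 22.89/(5·5.98) = 22.89/29.90 = 0.7656

Final: 0.7656


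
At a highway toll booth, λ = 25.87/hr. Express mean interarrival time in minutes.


Mean interarrival time = 1/λ = 1/25.87 hour = 0.03865 hour
In minutes: 0.03865 × 60 = 2.3193 min

Final: 2.3193 min


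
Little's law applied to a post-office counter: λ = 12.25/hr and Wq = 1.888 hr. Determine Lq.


Lq = λWq = 12.25·1.888 = 23.1280

Final: 23.1280


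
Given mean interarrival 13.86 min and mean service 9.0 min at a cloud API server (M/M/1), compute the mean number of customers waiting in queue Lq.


λ = 60/13.86 = 4.3290 /hr
μ = 60/9.0 = 6.6667 /hr
ρ = λ/μ = 4.3290/6.6667 = 0.6494
Lq = ρ²/(1−ρ) = 0.4217/0.3506 = 1.2025

Final: 1.2025


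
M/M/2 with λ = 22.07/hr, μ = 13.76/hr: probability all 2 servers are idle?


a = λ/μ = 22.07/13.76 = 1.6039; ρ = a/c = 0.8020
Σ_{k=0}^{1} a^k/k! (terms k=0..1) = 1.00000 + 1.60392 = 2.60392
Tail: a^2/(2!(1−ρ)) = 2.57257/(2·0.1980) = 6.49516
P₀ = 1/(2.60392 + 6.49516) = 1/9.09908 = 0.109901

Final: 0.109901


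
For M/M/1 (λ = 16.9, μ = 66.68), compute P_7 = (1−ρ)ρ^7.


ρ = 16.9/66.68 = 0.2534
P_n = (1−ρ)·ρ^n = (1 − 0.2534)·0.2534^7 = 0.7466·0.00006718 = 0.00005015

Final: 0.00005015


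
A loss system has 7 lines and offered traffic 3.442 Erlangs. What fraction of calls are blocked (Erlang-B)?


B(c,a) = (a^c/c!) / Σ_{k=0}^{c} a^k/k!
a^7/7! = 1.135653
Σ terms (k=0..7): 1.00000 + 3.44200 + 5.92368 + 6.79644 + 5.84833 + 4.02599 + 2.30958 + 1.13565 = 30.481679
B = 1.135653/30.481679 = 0.037257

Final: 0.037257


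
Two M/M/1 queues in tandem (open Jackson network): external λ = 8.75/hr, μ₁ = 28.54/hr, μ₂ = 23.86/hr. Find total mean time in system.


Each node sees arrival rate λ = 8.75/hr (tandem ⇒ throughput preserved).
W₁ = 1/(μ₁−λ) = 1/(28.54−8.75) = 0.05053 hr
W₂ = 1/(μ₂−λ) = 1/(23.86−8.75) = 0.06618 hr
W_total = W₁ + W₂ = 0.05053 + 0.06618 = 0.11671 hr

Final: 0.11671 hr


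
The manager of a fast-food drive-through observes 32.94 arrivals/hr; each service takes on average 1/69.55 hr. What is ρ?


ρ = λ/μ = 32.94/69.55 = 0.4736

Final: 0.4736


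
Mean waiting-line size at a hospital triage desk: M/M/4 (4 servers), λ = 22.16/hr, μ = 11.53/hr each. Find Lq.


a = λ/μ = 1.9219; ρ = a/4 = 0.4805
P₀ = 0.141915
Lq = P₀·a^c·ρ / (c!·(1−ρ)²) = 0.141915·13.64463·0.4805/(24·0.26990)
= 0.14364

Final: 0.14364


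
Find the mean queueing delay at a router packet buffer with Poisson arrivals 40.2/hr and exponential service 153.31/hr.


ρ = 40.2/153.31 = 0.2622
Wq = ρ/(μ−λ) = 0.2622/(153.31 − 40.2) = 0.2622/113.11 = 0.002318 hr

Final: 0.002318 hr


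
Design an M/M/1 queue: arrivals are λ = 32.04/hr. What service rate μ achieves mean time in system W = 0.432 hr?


W = 1/(μ−λ) ⇒ μ − λ = 1/W = 1/0.432 = 2.3148
μ = λ + 1/W = 32.04 + 2.3148 = 34.3548 per hr

Final: 34.3548 /hr


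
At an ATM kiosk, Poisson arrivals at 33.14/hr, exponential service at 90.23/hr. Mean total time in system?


W = 1/(μ−λ) = 1/(90.23 − 33.14) = 1/57.09 = 0.01752 hr

Final: 0.01752 hr


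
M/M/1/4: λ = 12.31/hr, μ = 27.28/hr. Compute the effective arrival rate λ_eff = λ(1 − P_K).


ρ = 0.4512; P_K = (1−ρ)ρ^4/(1−ρ^5) = 0.023186
λ_eff = λ(1 − P_K) = 12.31·(1 − 0.023186) = 12.31·0.976814 = 12.0246 /hr

Final: 12.0246 /hr


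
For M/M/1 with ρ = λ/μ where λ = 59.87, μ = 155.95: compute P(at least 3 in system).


ρ = 59.87/155.95 = 0.3839
P(N ≥ n) = ρ^n = 0.3839^3 = 0.056581

Final: 0.056581


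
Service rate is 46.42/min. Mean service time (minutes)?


Mean service time = 1/μ = 1/46.42 minute = 0.02154 minute
In minutes: 0.02154 × 1 = 0.02154 min

Final: 0.02154 min


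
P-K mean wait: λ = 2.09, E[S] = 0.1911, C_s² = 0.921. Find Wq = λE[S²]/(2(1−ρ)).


ρ = λ·E[S] = 2.09·0.1911 = 0.3994
E[S²] = E[S]²(1+C_s²) = 0.1911²·(1+0.921) = 0.070153
Wq = λ·E[S²]/(2(1−ρ)) = 2.09·0.070153/(2·0.6006) = 0.12206 hr

Final: 0.12206 hr


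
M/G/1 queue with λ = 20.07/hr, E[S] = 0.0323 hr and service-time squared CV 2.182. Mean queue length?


ρ = λ·E[S] = 20.07·0.0323 = 0.6483
Lq = ρ²(1+C_s²)/(2(1−ρ)) = 0.4202·(1+2.182)/(2·0.3517)
= 0.4202·3.1820/0.7035 = 1.90086

Final: 1.90086


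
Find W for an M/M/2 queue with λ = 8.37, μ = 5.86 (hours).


a = 1.4283; ρ = 0.7142; P₀ = 0.166750
Lq = P₀·a^c·ρ/(c!(1−ρ)²) = 1.48681
Wq = Lq/λ = 1.48681/8.37 = 0.17764 hr
W = Wq + 1/μ = 0.17764 + 0.17065 = 0.34828 hr

Final: 0.34828 hr


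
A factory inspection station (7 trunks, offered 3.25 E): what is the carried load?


B(7,3.25) = 0.030012 (Erlang-B)
Carried load = a(1 − B) = 3.25·(1 − 0.030012) = 3.25·0.969988 = 3.1525 E

Final: 3.1525 Erlangs


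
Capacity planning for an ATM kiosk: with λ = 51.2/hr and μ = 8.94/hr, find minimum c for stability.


Stability requires cμ > λ ⇔ c > λ/μ.
λ/μ = 51.2/8.94 = 5.7271
Minimum integer c = ⌊5.7271⌋ + 1 = 6
Check: 6·8.94 = 53.64 > 51.2, while 5·8.94 = 44.70 ≤ 51.2

Final: 6 servers


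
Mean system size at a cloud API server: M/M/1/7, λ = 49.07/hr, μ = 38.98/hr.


ρ = 49.07/38.98 = 1.2589
L = ρ[1 − (K+1)ρ^K + Kρ^(K+1)] / [(1−ρ)(1−ρ^(K+1))]
Numerator: 1.2589·(1 − 8·5.009790 + 7·6.306578) = 6.379507
Denominator: (-0.2589)·(-5.306578) = 1.373611
L = 6.379507/1.373611 = 4.6443

Final: 4.6443


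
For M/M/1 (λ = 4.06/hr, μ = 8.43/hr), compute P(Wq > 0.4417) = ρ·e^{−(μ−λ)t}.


ρ = 4.06/8.43 = 0.4816
P(Wq > t) = ρ·e^{−(μ−λ)t} = 0.4816·e^{−1.9302}
= 0.4816·0.145115 = 0.069889

Final: 0.069889


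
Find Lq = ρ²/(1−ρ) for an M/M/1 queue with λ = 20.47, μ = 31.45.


ρ = 20.47/31.45 = 0.6509
Lq = ρ²/(1−ρ) = 0.4236/0.3491 = 1.2134

Final: 1.2134


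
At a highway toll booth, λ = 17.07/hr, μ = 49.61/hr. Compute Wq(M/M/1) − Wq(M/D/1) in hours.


ρ = 17.07/49.61 = 0.3441
Wq(M/M/1) = ρ/(μ−λ) = 0.3441/32.54 = 0.01057 hr
Wq(M/D/1) = ρ/(2(μ−λ)) = 0.005287 hr
Savings = 0.01057 − 0.005287 = 0.005287 hr

Final: 0.005287 hr


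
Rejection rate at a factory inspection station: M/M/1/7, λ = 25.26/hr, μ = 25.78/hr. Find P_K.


ρ = λ/μ = 25.26/25.78 = 0.9798
P_K = (1−ρ)ρ^K/(1−ρ^(K+1)) = (0.02017·0.867068)/(1 − 0.849578)
= 0.017489/0.150422 = 0.116269

Final: 0.116269


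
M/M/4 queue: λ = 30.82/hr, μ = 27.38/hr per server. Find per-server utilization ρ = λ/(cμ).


ρ = λ/(cμ) = 30.82/(4·27.38) = 30.82/109.52 = 0.2814

Final: 0.2814


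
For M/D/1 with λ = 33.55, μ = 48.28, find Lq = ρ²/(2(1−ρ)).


ρ = 33.55/48.28 = 0.6949
M/D/1: Lq = ρ²/(2(1−ρ)) = 0.4829/(2·0.3051) = 0.79138

Final: 0.79138


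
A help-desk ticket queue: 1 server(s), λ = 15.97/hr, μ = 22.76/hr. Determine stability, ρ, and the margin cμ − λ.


Total capacity cμ = 1·22.76 = 22.76/hr
ρ = λ/(cμ) = 15.97/22.76 = 0.7017
Stable ⇔ ρ < 1: YES
Spare capacity = cμ − λ = 22.76 − 15.97 = 6.79/hr

Final: ρ = 0.7017; stable; margin = 6.79/hr


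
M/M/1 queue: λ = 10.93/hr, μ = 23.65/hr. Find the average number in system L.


ρ = λ/μ = 10.93/23.65 = 0.4622
L = ρ/(1−ρ) = 0.4622/(1 − 0.4622) = 0.4622/0.5378 = 0.8593

Final: 0.8593


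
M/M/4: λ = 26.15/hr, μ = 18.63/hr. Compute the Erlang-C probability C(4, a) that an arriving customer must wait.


a = λ/μ = 1.4037; ρ = a/4 = 0.3509
P₀ = 0.243970 (from M/M/c formula)
C(c,a) = [a^c/(c!(1−ρ))]·P₀ = [3.88182/(24·0.6491)]·0.243970
= 0.24918·0.243970 = 0.060793

Final: 0.060793


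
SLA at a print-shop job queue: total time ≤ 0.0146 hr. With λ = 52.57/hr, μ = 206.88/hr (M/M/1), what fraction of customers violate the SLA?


W ~ Exponential(μ−λ) for M/M/1.
μ − λ = 206.88 − 52.57 = 154.3100
P(W > t) = e^{−(μ−λ)t} = e^{−2.2529} = 0.105091

Final: 0.105091


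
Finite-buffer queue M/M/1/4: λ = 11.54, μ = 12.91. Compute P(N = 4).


ρ = λ/μ = 11.54/12.91 = 0.8939
P_K = (1−ρ)ρ^K/(1−ρ^(K+1)) = (0.1061·0.638437)/(1 − 0.570687)
= 0.067751/0.429313 = 0.157811

Final: 0.157811


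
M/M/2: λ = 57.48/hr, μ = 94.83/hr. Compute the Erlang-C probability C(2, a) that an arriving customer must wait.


a = λ/μ = 0.6061; ρ = a/2 = 0.3031
P₀ = 0.534839 (from M/M/c formula)
C(c,a) = [a^c/(c!(1−ρ))]·P₀ = [0.36740/(2·0.6969)]·0.534839
= 0.26359·0.534839 = 0.140976

Final: 0.140976


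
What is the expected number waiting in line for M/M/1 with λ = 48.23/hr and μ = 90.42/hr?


ρ = 48.23/90.42 = 0.5334
Lq = ρ²/(1−ρ) = 0.2845/0.4666 = 0.6098

Final: 0.6098


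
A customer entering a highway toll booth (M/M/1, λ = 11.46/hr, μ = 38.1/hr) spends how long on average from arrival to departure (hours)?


W = 1/(μ−λ) = 1/(38.1 − 11.46) = 1/26.64 = 0.03754 hr

Final: 0.03754 hr


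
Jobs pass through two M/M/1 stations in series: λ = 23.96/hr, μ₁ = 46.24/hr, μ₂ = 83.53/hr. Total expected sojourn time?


Each node sees arrival rate λ = 23.96/hr (tandem ⇒ throughput preserved).
W₁ = 1/(μ₁−λ) = 1/(46.24−23.96) = 0.04488 hr
W₂ = 1/(μ₂−λ) = 1/(83.53−23.96) = 0.01679 hr
W_total = W₁ + W₂ = 0.04488 + 0.01679 = 0.06167 hr

Final: 0.06167 hr


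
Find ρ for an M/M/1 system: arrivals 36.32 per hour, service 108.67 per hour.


ρ = λ/μ = 36.32/108.67 = 0.3342

Final: 0.3342


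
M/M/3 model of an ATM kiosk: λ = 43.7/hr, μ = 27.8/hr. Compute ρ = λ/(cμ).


ρ = λ/(cμ) = 43.7/(3·27.8) = 43.7/83.40 = 0.5240

Final: 0.5240


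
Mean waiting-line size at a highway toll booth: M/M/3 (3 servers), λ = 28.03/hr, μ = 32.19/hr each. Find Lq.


a = λ/μ = 0.8708; ρ = a/3 = 0.2903
P₀ = 0.415813
Lq = P₀·a^c·ρ / (c!·(1−ρ)²) = 0.415813·0.66025·0.2903/(6·0.50374)
= 0.02637

Final: 0.02637


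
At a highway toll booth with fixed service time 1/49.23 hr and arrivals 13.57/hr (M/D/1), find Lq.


ρ = 13.57/49.23 = 0.2756
M/D/1: Lq = ρ²/(2(1−ρ)) = 0.07598/(2·0.7244) = 0.05245

Final: 0.05245


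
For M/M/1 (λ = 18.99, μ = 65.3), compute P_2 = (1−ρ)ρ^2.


ρ = 18.99/65.3 = 0.2908
P_n = (1−ρ)·ρ^n = (1 − 0.2908)·0.2908^2 = 0.7092·0.084571 = 0.059977

Final: 0.059977


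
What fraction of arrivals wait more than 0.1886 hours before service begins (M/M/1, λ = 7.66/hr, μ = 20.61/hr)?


ρ = 7.66/20.61 = 0.3717
P(Wq > t) = ρ·e^{−(μ−λ)t} = 0.3717·e^{−2.4424}
= 0.3717·0.086955 = 0.032318

Final: 0.032318


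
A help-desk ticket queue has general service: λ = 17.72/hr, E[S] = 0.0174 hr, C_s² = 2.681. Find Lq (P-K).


ρ = λ·E[S] = 17.72·0.0174 = 0.3083
Lq = ρ²(1+C_s²)/(2(1−ρ)) = 0.09507·(1+2.681)/(2·0.6917)
= 0.09507·3.6810/1.3833 = 0.25297

Final: 0.25297


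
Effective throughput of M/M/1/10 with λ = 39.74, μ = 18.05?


ρ = 2.2017; P_K = (1−ρ)ρ^10/(1−ρ^11) = 0.545890
λ_eff = λ(1 − P_K) = 39.74·(1 − 0.545890) = 39.74·0.454110 = 18.0463 /hr

Final: 18.0463 /hr


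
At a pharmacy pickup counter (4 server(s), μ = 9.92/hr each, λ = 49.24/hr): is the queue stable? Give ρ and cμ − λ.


Total capacity cμ = 4·9.92 = 39.68/hr
ρ = λ/(cμ) = 49.24/39.68 = 1.2409
Stable ⇔ ρ < 1: NO
Spare capacity = cμ − λ = 39.68 − 49.24 = -9.56/hr

Final: ρ = 1.2409; unstable; margin = -9.56/hr


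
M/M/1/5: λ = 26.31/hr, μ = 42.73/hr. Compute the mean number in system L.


ρ = 26.31/42.73 = 0.6157
L = ρ[1 − (K+1)ρ^K + Kρ^(K+1)] / [(1−ρ)(1−ρ^(K+1))]
Numerator: 0.6157·(1 − 6·0.088499 + 5·0.054491) = 0.456537
Denominator: (0.3843)·(0.945509) = 0.363334
L = 0.456537/0.363334 = 1.2565

Final: 1.2565


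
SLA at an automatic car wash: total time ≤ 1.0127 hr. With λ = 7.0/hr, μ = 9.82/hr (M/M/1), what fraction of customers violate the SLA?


W ~ Exponential(μ−λ) for M/M/1.
μ − λ = 9.82 − 7.0 = 2.8200
P(W > t) = e^{−(μ−λ)t} = e^{−2.8558} = 0.057509

Final: 0.057509


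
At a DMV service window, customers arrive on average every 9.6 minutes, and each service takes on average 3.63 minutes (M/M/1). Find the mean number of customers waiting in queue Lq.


λ = 60/9.6 = 6.2500 /hr
μ = 60/3.63 = 16.5289 /hr
ρ = λ/μ = 6.2500/16.5289 = 0.3781
Lq = ρ²/(1−ρ) = 0.1430/0.6219 = 0.2299

Final: 0.2299


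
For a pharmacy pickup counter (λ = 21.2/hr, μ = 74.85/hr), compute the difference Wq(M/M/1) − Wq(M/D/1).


ρ = 21.2/74.85 = 0.2832
Wq(M/M/1) = ρ/(μ−λ) = 0.2832/53.65 = 0.005279 hr
Wq(M/D/1) = ρ/(2(μ−λ)) = 0.002640 hr
Savings = 0.005279 − 0.002640 = 0.002640 hr

Final: 0.002640 hr


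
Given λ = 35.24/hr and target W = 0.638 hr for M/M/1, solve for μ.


W = 1/(μ−λ) ⇒ μ − λ = 1/W = 1/0.638 = 1.5674
μ = λ + 1/W = 35.24 + 1.5674 = 36.8074 per hr

Final: 36.8074 /hr


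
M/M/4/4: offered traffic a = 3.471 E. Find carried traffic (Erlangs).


B(4,3.471) = 0.257222 (Erlang-B)
Carried load = a(1 − B) = 3.471·(1 − 0.257222) = 3.471·0.742778 = 2.5782 E

Final: 2.5782 Erlangs


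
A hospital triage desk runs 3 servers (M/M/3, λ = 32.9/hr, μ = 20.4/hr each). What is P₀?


a = λ/μ = 32.9/20.4 = 1.6127; ρ = a/c = 0.5376
Σ_{k=0}^{2} a^k/k! (terms k=0..2) = 1.00000 + 1.61275 + 1.30047 = 3.91322
Tail: a^3/(3!(1−ρ)) = 4.19466/(6·0.4624) = 1.51186
P₀ = 1/(3.91322 + 1.51186) = 1/5.42508 = 0.184329

Final: 0.184329


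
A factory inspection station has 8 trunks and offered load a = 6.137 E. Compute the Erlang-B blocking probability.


B(c,a) = (a^c/c!) / Σ_{k=0}^{c} a^k/k!
a^8/8! = 49.903208
Σ terms (k=0..8): 1.00000 + 6.13700 + 18.83138 + 38.52274 + 59.10351 + 72.54364 + 74.20006 + 65.05225 + 49.90321 = 385.293788
B = 49.903208/385.293788 = 0.129520

Final: 0.129520


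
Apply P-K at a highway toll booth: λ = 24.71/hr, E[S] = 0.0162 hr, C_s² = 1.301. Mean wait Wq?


ρ = λ·E[S] = 24.71·0.0162 = 0.4003
E[S²] = E[S]²(1+C_s²) = 0.0162²·(1+1.301) = 0.0006039
Wq = λ·E[S²]/(2(1−ρ)) = 24.71·0.0006039/(2·0.5997) = 0.01244 hr

Final: 0.01244 hr


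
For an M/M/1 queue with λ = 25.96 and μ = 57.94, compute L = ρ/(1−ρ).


ρ = λ/μ = 25.96/57.94 = 0.4480
L = ρ/(1−ρ) = 0.4480/(1 − 0.4480) = 0.4480/0.5520 = 0.8118

Final: 0.8118


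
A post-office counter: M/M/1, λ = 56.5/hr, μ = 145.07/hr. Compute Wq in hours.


ρ = 56.5/145.07 = 0.3895
Wq = ρ/(μ−λ) = 0.3895/(145.07 − 56.5) = 0.3895/88.57 = 0.004397 hr

Final: 0.004397 hr


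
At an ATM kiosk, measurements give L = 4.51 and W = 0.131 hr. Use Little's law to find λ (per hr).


λ = L/W = 4.51/0.131 = 34.4275 /hr

Final: 34.4275 /hr


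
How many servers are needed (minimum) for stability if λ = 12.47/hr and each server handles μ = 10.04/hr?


Stability requires cμ > λ ⇔ c > λ/μ.
λ/μ = 12.47/10.04 = 1.2420
Minimum integer c = ⌊1.2420⌋ + 1 = 2
Check: 2·10.04 = 20.08 > 12.47, while 1·10.04 = 10.04 ≤ 12.47

Final: 2 servers


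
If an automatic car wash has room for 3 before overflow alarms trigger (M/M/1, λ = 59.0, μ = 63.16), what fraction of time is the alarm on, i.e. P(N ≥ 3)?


ρ = 59.0/63.16 = 0.9341
P(N ≥ n) = ρ^n = 0.9341^3 = 0.815135

Final: 0.815135


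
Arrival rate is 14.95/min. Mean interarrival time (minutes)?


Mean interarrival time = 1/λ = 1/14.95 minute = 0.06689 minute
In minutes: 0.06689 × 1 = 0.06689 min

Final: 0.06689 min


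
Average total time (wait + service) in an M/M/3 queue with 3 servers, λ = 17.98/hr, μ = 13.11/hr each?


a = 1.3715; ρ = 0.4572; P₀ = 0.243667
Lq = P₀·a^c·ρ/(c!(1−ρ)²) = 0.16253
Wq = Lq/λ = 0.16253/17.98 = 0.009039 hr
W = Wq + 1/μ = 0.009039 + 0.07628 = 0.08532 hr

Final: 0.08532 hr


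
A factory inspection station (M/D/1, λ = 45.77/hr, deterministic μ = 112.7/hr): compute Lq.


ρ = 45.77/112.7 = 0.4061
M/D/1: Lq = ρ²/(2(1−ρ)) = 0.1649/(2·0.5939) = 0.13886

Final: 0.13886


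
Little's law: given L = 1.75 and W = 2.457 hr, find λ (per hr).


λ = L/W = 1.75/2.457 = 0.7123 /hr

Final: 0.7123 /hr


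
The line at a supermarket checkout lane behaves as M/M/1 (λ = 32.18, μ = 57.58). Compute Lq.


ρ = 32.18/57.58 = 0.5589
Lq = ρ²/(1−ρ) = 0.3123/0.4411 = 0.7081

Final: 0.7081


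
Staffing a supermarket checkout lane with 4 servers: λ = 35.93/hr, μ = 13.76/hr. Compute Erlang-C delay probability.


a = λ/μ = 2.6112; ρ = a/4 = 0.6528
P₀ = 0.064240 (from M/M/c formula)
C(c,a) = [a^c/(c!(1−ρ))]·P₀ = [46.48953/(24·0.3472)]·0.064240
= 5.57907·0.064240 = 0.358397

Final: 0.358397


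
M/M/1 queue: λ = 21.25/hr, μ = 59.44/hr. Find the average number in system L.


ρ = λ/μ = 21.25/59.44 = 0.3575
L = ρ/(1−ρ) = 0.3575/(1 − 0.3575) = 0.3575/0.6425 = 0.5564

Final: 0.5564


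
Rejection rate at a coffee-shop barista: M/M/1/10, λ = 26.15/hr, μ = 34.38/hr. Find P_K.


ρ = λ/μ = 26.15/34.38 = 0.7606
P_K = (1−ρ)ρ^K/(1−ρ^(K+1)) = (0.2394·0.064812)/(1 − 0.049297)
= 0.015515/0.950703 = 0.016320

Final: 0.016320


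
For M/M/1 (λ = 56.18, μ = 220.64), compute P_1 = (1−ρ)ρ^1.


ρ = 56.18/220.64 = 0.2546
P_n = (1−ρ)·ρ^n = (1 − 0.2546)·0.2546^1 = 0.7454·0.254623 = 0.189790

Final: 0.189790


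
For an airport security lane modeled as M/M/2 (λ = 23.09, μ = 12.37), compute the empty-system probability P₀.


a = λ/μ = 23.09/12.37 = 1.8666; ρ = a/c = 0.9333
Σ_{k=0}^{1} a^k/k! (terms k=0..1) = 1.00000 + 1.86661 = 2.86661
Tail: a^2/(2!(1−ρ)) = 3.48424/(2·0.06669) = 26.12127
P₀ = 1/(2.86661 + 26.12127) = 1/28.98788 = 0.034497

Final: 0.034497


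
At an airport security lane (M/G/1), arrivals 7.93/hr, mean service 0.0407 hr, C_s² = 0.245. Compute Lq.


ρ = λ·E[S] = 7.93·0.0407 = 0.3228
Lq = ρ²(1+C_s²)/(2(1−ρ)) = 0.1042·(1+0.245)/(2·0.6772)
= 0.1042·1.2450/1.3545 = 0.09575

Final: 0.09575


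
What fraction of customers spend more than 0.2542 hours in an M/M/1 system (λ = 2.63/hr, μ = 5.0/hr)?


W ~ Exponential(μ−λ) for M/M/1.
μ − λ = 5.0 − 2.63 = 2.3700
P(W > t) = e^{−(μ−λ)t} = e^{−0.6025} = 0.547467

Final: 0.547467


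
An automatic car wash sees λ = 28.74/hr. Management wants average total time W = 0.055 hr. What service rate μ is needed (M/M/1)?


W = 1/(μ−λ) ⇒ μ − λ = 1/W = 1/0.055 = 18.1818
μ = λ + 1/W = 28.74 + 18.1818 = 46.9218 per hr

Final: 46.9218 /hr


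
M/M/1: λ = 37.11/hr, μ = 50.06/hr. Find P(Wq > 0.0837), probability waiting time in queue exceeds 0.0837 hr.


ρ = 37.11/50.06 = 0.7413
P(Wq > t) = ρ·e^{−(μ−λ)t} = 0.7413·e^{−1.0839}
= 0.7413·0.338269 = 0.250762

Final: 0.250762


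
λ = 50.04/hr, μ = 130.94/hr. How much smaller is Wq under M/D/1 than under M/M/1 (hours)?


ρ = 50.04/130.94 = 0.3822
Wq(M/M/1) = ρ/(μ−λ) = 0.3822/80.90 = 0.004724 hr
Wq(M/D/1) = ρ/(2(μ−λ)) = 0.002362 hr
Savings = 0.004724 − 0.002362 = 0.002362 hr

Final: 0.002362 hr


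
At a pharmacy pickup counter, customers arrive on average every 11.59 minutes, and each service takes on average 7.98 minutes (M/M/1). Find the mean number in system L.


λ = 60/11.59 = 5.1769 /hr
μ = 60/7.98 = 7.5188 /hr
ρ = λ/μ = 5.1769/7.5188 = 0.6885
L = ρ/(1−ρ) = 0.6885/0.3115 = 2.2105

Final: 2.2105


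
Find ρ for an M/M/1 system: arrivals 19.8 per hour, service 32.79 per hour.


ρ = λ/μ = 19.8/32.79 = 0.6038

Final: 0.6038


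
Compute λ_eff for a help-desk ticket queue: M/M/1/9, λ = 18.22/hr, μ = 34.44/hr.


ρ = 0.5290; P_K = (1−ρ)ρ^9/(1−ρ^10) = 0.001531
λ_eff = λ(1 − P_K) = 18.22·(1 − 0.001531) = 18.22·0.998469 = 18.1921 /hr

Final: 18.1921 /hr


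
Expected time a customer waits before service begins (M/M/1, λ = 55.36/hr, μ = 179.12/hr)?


ρ = 55.36/179.12 = 0.3091
Wq = ρ/(μ−λ) = 0.3091/(179.12 − 55.36) = 0.3091/123.76 = 0.002497 hr

Final: 0.002497 hr


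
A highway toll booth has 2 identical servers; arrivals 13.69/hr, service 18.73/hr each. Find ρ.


ρ = λ/(cμ) = 13.69/(2·18.73) = 13.69/37.46 = 0.3655

Final: 0.3655


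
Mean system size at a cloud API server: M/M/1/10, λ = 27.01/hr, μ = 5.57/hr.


ρ = 27.01/5.57 = 4.8492
L = ρ[1 − (K+1)ρ^K + Kρ^(K+1)] / [(1−ρ)(1−ρ^(K+1))]
Numerator: 4.8492·(1 − 11·7189420.573743 + 10·34862881.453644) = 1307076402.329334
Denominator: (-3.8492)·(-34862880.453644) = 134193924.044186
L = 1307076402.329334/134193924.044186 = 9.7402

Final: 9.7402


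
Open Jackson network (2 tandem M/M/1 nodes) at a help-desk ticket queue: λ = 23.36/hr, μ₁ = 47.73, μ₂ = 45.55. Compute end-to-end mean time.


Each node sees arrival rate λ = 23.36/hr (tandem ⇒ throughput preserved).
W₁ = 1/(μ₁−λ) = 1/(47.73−23.36) = 0.04103 hr
W₂ = 1/(μ₂−λ) = 1/(45.55−23.36) = 0.04507 hr
W_total = W₁ + W₂ = 0.04103 + 0.04507 = 0.08610 hr

Final: 0.08610 hr


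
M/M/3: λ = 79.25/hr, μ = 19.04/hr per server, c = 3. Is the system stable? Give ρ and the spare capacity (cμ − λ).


Total capacity cμ = 3·19.04 = 57.12/hr
ρ = λ/(cμ) = 79.25/57.12 = 1.3874
Stable ⇔ ρ < 1: NO
Spare capacity = cμ − λ = 57.12 − 79.25 = -22.13/hr

Final: ρ = 1.3874; unstable; margin = -22.13/hr


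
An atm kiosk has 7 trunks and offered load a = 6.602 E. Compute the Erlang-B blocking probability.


B(c,a) = (a^c/c!) / Σ_{k=0}^{c} a^k/k!
a^7/7! = 108.467119
Σ terms (k=0..7): 1.00000 + 6.60200 + 21.79320 + 47.95957 + 79.15728 + 104.51927 + 115.00603 + 108.46712 = 484.504469
B = 108.467119/484.504469 = 0.223872

Final: 0.223872


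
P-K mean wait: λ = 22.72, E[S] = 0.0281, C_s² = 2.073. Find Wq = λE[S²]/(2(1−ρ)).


ρ = λ·E[S] = 22.72·0.0281 = 0.6384
E[S²] = E[S]²(1+C_s²) = 0.0281²·(1+2.073) = 0.002426
Wq = λ·E[S²]/(2(1−ρ)) = 22.72·0.002426/(2·0.3616) = 0.07624 hr

Final: 0.07624 hr


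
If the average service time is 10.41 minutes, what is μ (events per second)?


μ = 1/(service time) in consistent units.
1 second = 0.0166667 min, so μ = 0.0166667/10.41 = 0.001601 per second

Final: 0.001601 /sec


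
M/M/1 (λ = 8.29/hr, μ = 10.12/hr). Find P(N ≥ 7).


ρ = 8.29/10.12 = 0.8192
P(N ≥ n) = ρ^n = 0.8192^7 = 0.247524

Final: 0.247524


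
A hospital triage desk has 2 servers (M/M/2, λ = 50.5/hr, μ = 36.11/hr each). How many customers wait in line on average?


a = λ/μ = 1.3985; ρ = a/2 = 0.6993
P₀ = 0.176988
Lq = P₀·a^c·ρ / (c!·(1−ρ)²) = 0.176988·1.95582·0.6993/(2·0.09045)
= 1.33805

Final: 1.33805


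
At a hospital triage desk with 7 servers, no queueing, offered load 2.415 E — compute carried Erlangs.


B(7,2.415) = 0.008525 (Erlang-B)
Carried load = a(1 − B) = 2.415·(1 − 0.008525) = 2.415·0.991475 = 2.3944 E

Final: 2.3944 Erlangs


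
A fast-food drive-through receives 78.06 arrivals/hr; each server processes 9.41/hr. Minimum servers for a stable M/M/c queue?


Stability requires cμ > λ ⇔ c > λ/μ.
λ/μ = 78.06/9.41 = 8.2954
Minimum integer c = ⌊8.2954⌋ + 1 = 9
Check: 9·9.41 = 84.69 > 78.06, while 8·9.41 = 75.28 ≤ 78.06

Final: 9 servers


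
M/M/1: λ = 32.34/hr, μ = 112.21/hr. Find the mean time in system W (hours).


W = 1/(μ−λ) = 1/(112.21 − 32.34) = 1/79.87 = 0.01252 hr

Final: 0.01252 hr


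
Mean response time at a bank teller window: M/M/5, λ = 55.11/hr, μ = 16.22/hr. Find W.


a = 3.3977; ρ = 0.6795; P₀ = 0.029383
Lq = P₀·a^c·ρ/(c!(1−ρ)²) = 0.73358
Wq = Lq/λ = 0.73358/55.11 = 0.01331 hr
W = Wq + 1/μ = 0.01331 + 0.06165 = 0.07496 hr

Final: 0.07496 hr


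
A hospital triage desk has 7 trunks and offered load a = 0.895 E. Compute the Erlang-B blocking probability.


B(c,a) = (a^c/c!) / Σ_{k=0}^{c} a^k/k!
a^7/7! = 0.00009127
Σ terms (k=0..7): 1.00000 + 0.89500 + 0.40051 + 0.11949 + 0.02674 + 0.004786 + 0.0007138 + 0.00009127 = 2.447324
B = 0.00009127/2.447324 = 0.00003729

Final: 0.00003729


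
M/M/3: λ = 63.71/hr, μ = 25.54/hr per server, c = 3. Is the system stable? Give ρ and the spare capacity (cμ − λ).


Total capacity cμ = 3·25.54 = 76.62/hr
ρ = λ/(cμ) = 63.71/76.62 = 0.8315
Stable ⇔ ρ < 1: YES
Spare capacity = cμ − λ = 76.62 − 63.71 = 12.91/hr

Final: ρ = 0.8315; stable; margin = 12.91/hr


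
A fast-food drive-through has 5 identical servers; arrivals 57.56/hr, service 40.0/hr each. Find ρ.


ρ = λ/(cμ) = 57.56/(5·40.0) = 57.56/200.00 = 0.2878

Final: 0.2878


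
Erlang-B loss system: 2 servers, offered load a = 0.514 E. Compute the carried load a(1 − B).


B(2,0.514) = 0.080249 (Erlang-B)
Carried load = a(1 − B) = 0.514·(1 − 0.080249) = 0.514·0.919751 = 0.4728 E

Final: 0.4728 Erlangs


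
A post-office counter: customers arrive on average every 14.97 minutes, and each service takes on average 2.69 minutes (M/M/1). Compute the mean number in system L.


λ = 60/14.97 = 4.0080 /hr
μ = 60/2.69 = 22.3048 /hr
ρ = λ/μ = 4.0080/22.3048 = 0.1797
L = ρ/(1−ρ) = 0.1797/0.8203 = 0.2191

Final: 0.2191
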